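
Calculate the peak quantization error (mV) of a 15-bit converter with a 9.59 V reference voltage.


The maximum quantization error is +/- LSB/2.
LSB = Vref / 2^n = 9.59 / 32768 = 0.00029266 V
Max error = LSB / 2 = 0.00029266 / 2 = 0.00014633 V
Max error = 0.1463 mV

0.1463 mV


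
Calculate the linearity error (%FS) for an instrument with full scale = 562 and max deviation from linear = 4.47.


Linearity error = (max deviation / full scale) * 100%.
Linearity = (4.47 / 562) * 100
Linearity = 0.795 %FS

0.795 %FS


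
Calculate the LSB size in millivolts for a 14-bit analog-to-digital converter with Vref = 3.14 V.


The resolution (LSB) of an ADC is Vref / 2^n.
LSB = 3.14 / 2^14
LSB = 3.14 / 16384
LSB = 0.00019165 V = 0.19165039 mV

0.19165039 mV


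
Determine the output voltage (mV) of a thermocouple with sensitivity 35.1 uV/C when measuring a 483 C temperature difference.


The thermocouple output V = sensitivity * dT.
V = 35.1 uV/C * 483 C
V = 16953.3 uV
V = 16.953 mV

16.953 mV


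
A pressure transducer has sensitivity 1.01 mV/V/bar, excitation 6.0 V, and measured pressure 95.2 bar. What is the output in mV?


Output = sensitivity * Vex * P.
Vout = 1.01 * 6.0 * 95.2
Vout = 6.06 * 95.2
Vout = 576.91 mV

576.91 mV


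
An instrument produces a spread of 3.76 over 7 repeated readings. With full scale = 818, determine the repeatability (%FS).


Repeatability = (spread / full scale) * 100%.
R = (3.76 / 818) * 100
R = 0.46 %FS

0.46 %FS


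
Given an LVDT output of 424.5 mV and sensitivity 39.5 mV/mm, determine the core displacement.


Displacement = Vout / sensitivity.
d = 424.5 / 39.5
d = 10.747 mm

10.747 mm


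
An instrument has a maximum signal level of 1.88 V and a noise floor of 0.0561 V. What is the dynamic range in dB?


Dynamic range = 20 * log10(Vmax / Vnoise).
DR = 20 * log10(1.88 / 0.0561)
DR = 20 * log10(33.51)
DR = 30.5 dB

30.5 dB


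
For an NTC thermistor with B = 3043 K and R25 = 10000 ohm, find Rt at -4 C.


NTC thermistor equation: Rt = R25 * exp(B * (1/T - 1/T25)).
T in Kelvin: 269.15 K, T25 = 298.15 K
1/T - 1/T25 = 1/269.15 - 1/298.15 = 0.00036138
B * (1/T - 1/T25) = 3043 * 0.00036138 = 1.0997
Rt = 10000 * exp(1.0997) = 30032.4 ohm

30032.4 ohm


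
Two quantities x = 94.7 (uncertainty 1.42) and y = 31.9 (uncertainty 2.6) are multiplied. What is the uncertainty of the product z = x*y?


For a product z = x*y, the relative uncertainty is:
uz/z = sqrt((ux/x)^2 + (uy/y)^2)
Relative uncertainties: ux/x = 1.42/94.7 = 0.014995
uy/y = 2.6/31.9 = 0.081505
z = 94.7 * 31.9 = 3020.9
uz = 3020.9 * sqrt(0.014995^2 + 0.081505^2) = 250.352

250.352


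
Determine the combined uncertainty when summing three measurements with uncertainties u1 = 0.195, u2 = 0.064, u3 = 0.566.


For a sum of independent quantities, uc = sqrt(u1^2 + u2^2 + u3^2).
uc = sqrt(0.195^2 + 0.064^2 + 0.566^2)
uc = sqrt(0.038025 + 0.004096 + 0.320356)
uc = 0.6021

0.6021


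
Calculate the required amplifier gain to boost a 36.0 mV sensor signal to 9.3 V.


Gain = Vout / Vin (converting to same units).
G = 9.3 V / 36.0 mV
G = 9300.0 mV / 36.0 mV
G = 258.33

258.33


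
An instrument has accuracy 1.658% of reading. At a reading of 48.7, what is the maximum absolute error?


Absolute error = (accuracy% / 100) * reading.
Error = (1.658 / 100) * 48.7
Error = 0.01658 * 48.7
Error = 0.8074

0.8074


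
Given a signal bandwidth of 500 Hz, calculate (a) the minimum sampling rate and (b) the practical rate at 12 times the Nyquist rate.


By Nyquist theorem, fs_min = 2 * fmax.
fs_min = 2 * 500 = 1000 Hz
Practical rate = 12 * fs_min = 12 * 1000 = 12000 Hz

fs_min = 1000 Hz, fs_practical = 12000 Hz


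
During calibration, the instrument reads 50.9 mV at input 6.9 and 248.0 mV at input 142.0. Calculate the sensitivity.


Sensitivity = (y2 - y1) / (x2 - x1).
S = (248.0 - 50.9) / (142.0 - 6.9)
S = 197.1 / 135.1
S = 1.4589 mV/unit

1.4589 mV/unit


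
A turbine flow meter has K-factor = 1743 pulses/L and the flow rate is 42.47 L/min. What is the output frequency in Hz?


Frequency = K * Q / 60 (converting L/min to L/s).
f = 1743 * 42.47 / 60
f = 74025.21 / 60
f = 1233.75 Hz

1233.75 Hz


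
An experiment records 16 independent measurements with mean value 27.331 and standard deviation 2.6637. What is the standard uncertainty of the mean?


The standard uncertainty for Type A evaluation is u = s / sqrt(n).
u = 2.6637 / sqrt(16)
u = 2.6637 / 4.0
u = 0.6659

0.6659


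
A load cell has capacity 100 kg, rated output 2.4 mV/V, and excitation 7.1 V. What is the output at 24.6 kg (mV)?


Vout = rated_output * Vex * (load / capacity).
Vout = 2.4 * 7.1 * (24.6 / 100)
Vout = 2.4 * 7.1 * 0.246
Vout = 4.192 mV

4.192 mV


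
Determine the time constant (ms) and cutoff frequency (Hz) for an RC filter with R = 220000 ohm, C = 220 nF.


Time constant: tau = R * C.
tau = 220000 * 2.20e-07 = 0.0484 s
tau = 48.4 ms
Cutoff frequency: fc = 1 / (2*pi*R*C).
fc = 1 / (2*pi*0.0484) = 3.29 Hz

tau = 48.4 ms, fc = 3.29 Hz


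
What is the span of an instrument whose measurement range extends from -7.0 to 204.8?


Span = upper range - lower range.
Span = 204.8 - (-7.0)
Span = 211.8

211.8


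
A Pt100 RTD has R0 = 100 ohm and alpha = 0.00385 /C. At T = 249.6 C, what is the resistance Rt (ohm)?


The RTD equation: Rt = R0 * (1 + alpha * T).
Rt = 100 * (1 + 0.00385 * 249.6)
Rt = 100 * (1 + 0.96096)
Rt = 100 * 1.96096
Rt = 196.096 ohm

196.096 ohm


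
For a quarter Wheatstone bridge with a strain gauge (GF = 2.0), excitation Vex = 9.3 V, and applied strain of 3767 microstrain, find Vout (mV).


Quarter bridge output: Vout = (GF * epsilon * Vex) / 4.
Vout = (2.0 * 3767e-6 * 9.3) / 4
Vout = 0.0700662 / 4 V
Vout = 0.01751655 V = 17.5166 mV

17.5166 mV


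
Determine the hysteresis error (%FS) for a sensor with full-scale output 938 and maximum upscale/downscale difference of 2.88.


Hysteresis = (max difference / full scale) * 100%.
H = (2.88 / 938) * 100
H = 0.307 %FS

0.307 %FS


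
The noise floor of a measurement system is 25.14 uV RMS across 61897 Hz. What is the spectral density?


Noise spectral density = Vrms / sqrt(BW).
NSD = 25.14 / sqrt(61897)
NSD = 25.14 / 248.7911
NSD = 0.101 uV/sqrt(Hz)

0.101 uV/sqrt(Hz)


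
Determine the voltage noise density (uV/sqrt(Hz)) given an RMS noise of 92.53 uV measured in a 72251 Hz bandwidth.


Noise spectral density = Vrms / sqrt(BW).
NSD = 92.53 / sqrt(72251)
NSD = 92.53 / 268.7955
NSD = 0.3442 uV/sqrt(Hz)

0.3442 uV/sqrt(Hz)


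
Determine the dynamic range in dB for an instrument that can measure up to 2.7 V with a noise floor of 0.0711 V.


Dynamic range = 20 * log10(Vmax / Vnoise).
DR = 20 * log10(2.7 / 0.0711)
DR = 20 * log10(37.97)
DR = 31.59 dB

31.59 dB


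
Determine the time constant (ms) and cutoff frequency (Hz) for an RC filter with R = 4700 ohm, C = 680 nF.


Time constant: tau = R * C.
tau = 4700 * 6.80e-07 = 0.003196 s
tau = 3.196 ms
Cutoff frequency: fc = 1 / (2*pi*R*C).
fc = 1 / (2*pi*0.003196) = 49.8 Hz

tau = 3.196 ms, fc = 49.8 Hz


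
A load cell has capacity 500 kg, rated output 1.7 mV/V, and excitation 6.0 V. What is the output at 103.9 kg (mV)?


Vout = rated_output * Vex * (load / capacity).
Vout = 1.7 * 6.0 * (103.9 / 500)
Vout = 1.7 * 6.0 * 0.2078
Vout = 2.12 mV

2.12 mV


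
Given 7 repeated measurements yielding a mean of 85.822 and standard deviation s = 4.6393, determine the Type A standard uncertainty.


The standard uncertainty for Type A evaluation is u = s / sqrt(n).
u = 4.6393 / sqrt(7)
u = 4.6393 / 2.6458
u = 1.7535

1.7535


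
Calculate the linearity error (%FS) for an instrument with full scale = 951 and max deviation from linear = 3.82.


Linearity error = (max deviation / full scale) * 100%.
Linearity = (3.82 / 951) * 100
Linearity = 0.402 %FS

0.402 %FS


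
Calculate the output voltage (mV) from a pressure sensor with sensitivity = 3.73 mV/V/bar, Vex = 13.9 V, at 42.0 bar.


Output = sensitivity * Vex * P.
Vout = 3.73 * 13.9 * 42.0
Vout = 51.847 * 42.0
Vout = 2177.57 mV

2177.57 mV


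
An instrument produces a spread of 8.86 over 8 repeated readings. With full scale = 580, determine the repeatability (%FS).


Repeatability = (spread / full scale) * 100%.
R = (8.86 / 580) * 100
R = 1.528 %FS

1.528 %FS


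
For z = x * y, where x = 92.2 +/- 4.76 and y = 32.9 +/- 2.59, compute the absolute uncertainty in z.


For a product z = x*y, the relative uncertainty is:
uz/z = sqrt((ux/x)^2 + (uy/y)^2)
Relative uncertainties: ux/x = 4.76/92.2 = 0.051627
uy/y = 2.59/32.9 = 0.078723
z = 92.2 * 32.9 = 3033.4
uz = 3033.4 * sqrt(0.051627^2 + 0.078723^2) = 285.568

285.568


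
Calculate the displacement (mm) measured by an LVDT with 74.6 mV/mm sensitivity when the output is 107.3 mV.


Displacement = Vout / sensitivity.
d = 107.3 / 74.6
d = 1.438 mm

1.438 mm


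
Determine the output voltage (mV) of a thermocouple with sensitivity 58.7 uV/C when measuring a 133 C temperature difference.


The thermocouple output V = sensitivity * dT.
V = 58.7 uV/C * 133 C
V = 7807.1 uV
V = 7.807 mV

7.807 mV


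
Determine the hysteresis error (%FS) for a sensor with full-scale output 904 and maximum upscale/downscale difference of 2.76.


Hysteresis = (max difference / full scale) * 100%.
H = (2.76 / 904) * 100
H = 0.305 %FS

0.305 %FS


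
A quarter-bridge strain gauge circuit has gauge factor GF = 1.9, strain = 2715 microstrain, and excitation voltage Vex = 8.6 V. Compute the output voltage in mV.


Quarter bridge output: Vout = (GF * epsilon * Vex) / 4.
Vout = (1.9 * 2715e-6 * 8.6) / 4
Vout = 0.0443631 / 4 V
Vout = 0.01109077 V = 11.0908 mV

11.0908 mV


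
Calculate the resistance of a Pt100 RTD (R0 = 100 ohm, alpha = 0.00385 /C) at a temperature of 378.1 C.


The RTD equation: Rt = R0 * (1 + alpha * T).
Rt = 100 * (1 + 0.00385 * 378.1)
Rt = 100 * (1 + 1.455685)
Rt = 100 * 2.455685
Rt = 245.569 ohm

245.569 ohm


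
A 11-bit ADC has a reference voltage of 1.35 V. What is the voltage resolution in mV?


The resolution (LSB) of an ADC is Vref / 2^n.
LSB = 1.35 / 2^11
LSB = 1.35 / 2048
LSB = 0.00065918 V = 0.65917969 mV

0.65917969 mV


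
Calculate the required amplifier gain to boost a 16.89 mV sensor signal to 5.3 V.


Gain = Vout / Vin (converting to same units).
G = 5.3 V / 16.89 mV
G = 5300.0 mV / 16.89 mV
G = 313.8

313.8


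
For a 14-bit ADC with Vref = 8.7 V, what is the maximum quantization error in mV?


The maximum quantization error is +/- LSB/2.
LSB = Vref / 2^n = 8.7 / 16384 = 0.00053101 V
Max error = LSB / 2 = 0.00053101 / 2 = 0.0002655 V
Max error = 0.2655 mV

0.2655 mV


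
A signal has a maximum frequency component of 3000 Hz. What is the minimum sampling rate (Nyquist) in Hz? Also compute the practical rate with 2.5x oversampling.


By Nyquist theorem, fs_min = 2 * fmax.
fs_min = 2 * 3000 = 6000 Hz
Practical rate = 2.5 * fs_min = 2.5 * 6000 = 15000 Hz

fs_min = 6000 Hz, fs_practical = 15000 Hz


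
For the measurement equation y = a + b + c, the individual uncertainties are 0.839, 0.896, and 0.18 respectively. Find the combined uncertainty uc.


For a sum of independent quantities, uc = sqrt(u1^2 + u2^2 + u3^2).
uc = sqrt(0.839^2 + 0.896^2 + 0.18^2)
uc = sqrt(0.703921 + 0.802816 + 0.0324)
uc = 1.2406

1.2406


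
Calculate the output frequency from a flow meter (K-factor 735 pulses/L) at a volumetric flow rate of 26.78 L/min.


Frequency = K * Q / 60 (converting L/min to L/s).
f = 735 * 26.78 / 60
f = 19683.3 / 60
f = 328.06 Hz

328.06 Hz


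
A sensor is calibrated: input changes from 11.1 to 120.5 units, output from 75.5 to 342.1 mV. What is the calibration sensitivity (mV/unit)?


Sensitivity = (y2 - y1) / (x2 - x1).
S = (342.1 - 75.5) / (120.5 - 11.1)
S = 266.6 / 109.4
S = 2.4369 mV/unit

2.4369 mV/unit


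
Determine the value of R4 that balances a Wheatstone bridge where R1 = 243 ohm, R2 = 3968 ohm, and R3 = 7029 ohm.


At balance: R1*R4 = R2*R3, so R4 = R2*R3/R1.
R4 = 3968 * 7029 / 243
R4 = 27891072 / 243
R4 = 114778.07 ohm

114778.07 ohm


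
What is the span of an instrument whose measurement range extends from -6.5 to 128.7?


Span = upper range - lower range.
Span = 128.7 - (-6.5)
Span = 135.2

135.2


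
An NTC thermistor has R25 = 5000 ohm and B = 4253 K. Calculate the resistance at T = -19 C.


NTC thermistor equation: Rt = R25 * exp(B * (1/T - 1/T25)).
T in Kelvin: 254.15 K, T25 = 298.15 K
1/T - 1/T25 = 1/254.15 - 1/298.15 = 0.00058067
B * (1/T - 1/T25) = 4253 * 0.00058067 = 2.4696
Rt = 5000 * exp(2.4696) = 59087.4 ohm

59087.4 ohm


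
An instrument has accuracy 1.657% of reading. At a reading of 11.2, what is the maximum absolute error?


Absolute error = (accuracy% / 100) * reading.
Error = (1.657 / 100) * 11.2
Error = 0.01657 * 11.2
Error = 0.1856

0.1856


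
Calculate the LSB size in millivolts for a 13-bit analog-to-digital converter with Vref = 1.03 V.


The resolution (LSB) of an ADC is Vref / 2^n.
LSB = 1.03 / 2^13
LSB = 1.03 / 8192
LSB = 0.00012573 V = 0.12573242 mV

0.12573242 mV


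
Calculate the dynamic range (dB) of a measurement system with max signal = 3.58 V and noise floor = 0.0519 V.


Dynamic range = 20 * log10(Vmax / Vnoise).
DR = 20 * log10(3.58 / 0.0519)
DR = 20 * log10(68.98)
DR = 36.77 dB

36.77 dB


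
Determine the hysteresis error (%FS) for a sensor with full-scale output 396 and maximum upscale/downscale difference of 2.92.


Hysteresis = (max difference / full scale) * 100%.
H = (2.92 / 396) * 100
H = 0.737 %FS

0.737 %FS


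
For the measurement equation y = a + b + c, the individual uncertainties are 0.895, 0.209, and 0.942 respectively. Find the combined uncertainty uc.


For a sum of independent quantities, uc = sqrt(u1^2 + u2^2 + u3^2).
uc = sqrt(0.895^2 + 0.209^2 + 0.942^2)
uc = sqrt(0.801025 + 0.043681 + 0.887364)
uc = 1.3161

1.3161


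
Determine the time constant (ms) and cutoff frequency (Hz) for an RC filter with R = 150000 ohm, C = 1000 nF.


Time constant: tau = R * C.
tau = 150000 * 1.00e-06 = 0.15 s
tau = 150.0 ms
Cutoff frequency: fc = 1 / (2*pi*R*C).
fc = 1 / (2*pi*0.15) = 1.06 Hz

tau = 150.0 ms, fc = 1.06 Hz


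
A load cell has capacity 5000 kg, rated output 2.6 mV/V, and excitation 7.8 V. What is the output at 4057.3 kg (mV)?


Vout = rated_output * Vex * (load / capacity).
Vout = 2.6 * 7.8 * (4057.3 / 5000)
Vout = 2.6 * 7.8 * 0.81146
Vout = 16.456 mV

16.456 mV


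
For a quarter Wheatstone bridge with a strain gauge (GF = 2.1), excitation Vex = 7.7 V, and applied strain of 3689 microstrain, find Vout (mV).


Quarter bridge output: Vout = (GF * epsilon * Vex) / 4.
Vout = (2.1 * 3689e-6 * 7.7) / 4
Vout = 0.05965113 / 4 V
Vout = 0.01491278 V = 14.9128 mV

14.9128 mV


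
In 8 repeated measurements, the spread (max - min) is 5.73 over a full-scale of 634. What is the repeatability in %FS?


Repeatability = (spread / full scale) * 100%.
R = (5.73 / 634) * 100
R = 0.904 %FS

0.904 %FS


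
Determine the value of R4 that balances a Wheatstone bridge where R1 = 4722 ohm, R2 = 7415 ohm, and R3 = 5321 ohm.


At balance: R1*R4 = R2*R3, so R4 = R2*R3/R1.
R4 = 7415 * 5321 / 4722
R4 = 39455215 / 4722
R4 = 8355.62 ohm

8355.62 ohm


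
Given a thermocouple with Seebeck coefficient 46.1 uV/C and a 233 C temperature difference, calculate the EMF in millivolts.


The thermocouple output V = sensitivity * dT.
V = 46.1 uV/C * 233 C
V = 10741.3 uV
V = 10.741 mV

10.741 mV


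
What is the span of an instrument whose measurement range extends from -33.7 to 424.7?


Span = upper range - lower range.
Span = 424.7 - (-33.7)
Span = 458.4

458.4


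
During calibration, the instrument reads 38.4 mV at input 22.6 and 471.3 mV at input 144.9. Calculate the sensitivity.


Sensitivity = (y2 - y1) / (x2 - x1).
S = (471.3 - 38.4) / (144.9 - 22.6)
S = 432.9 / 122.3
S = 3.5397 mV/unit

3.5397 mV/unit


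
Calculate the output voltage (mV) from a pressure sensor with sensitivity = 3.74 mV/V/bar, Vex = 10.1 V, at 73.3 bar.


Output = sensitivity * Vex * P.
Vout = 3.74 * 10.1 * 73.3
Vout = 37.774 * 73.3
Vout = 2768.83 mV

2768.83 mV


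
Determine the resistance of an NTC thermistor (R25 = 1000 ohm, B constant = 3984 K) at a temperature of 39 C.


NTC thermistor equation: Rt = R25 * exp(B * (1/T - 1/T25)).
T in Kelvin: 312.15 K, T25 = 298.15 K
1/T - 1/T25 = 1/312.15 - 1/298.15 = -0.00015043
B * (1/T - 1/T25) = 3984 * -0.00015043 = -0.5993
Rt = 1000 * exp(-0.5993) = 549.2 ohm

549.2 ohm


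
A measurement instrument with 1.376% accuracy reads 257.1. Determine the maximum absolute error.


Absolute error = (accuracy% / 100) * reading.
Error = (1.376 / 100) * 257.1
Error = 0.01376 * 257.1
Error = 3.5377

3.5377


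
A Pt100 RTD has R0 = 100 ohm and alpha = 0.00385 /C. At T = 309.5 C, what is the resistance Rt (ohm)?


The RTD equation: Rt = R0 * (1 + alpha * T).
Rt = 100 * (1 + 0.00385 * 309.5)
Rt = 100 * (1 + 1.191575)
Rt = 100 * 2.191575
Rt = 219.158 ohm

219.158 ohm


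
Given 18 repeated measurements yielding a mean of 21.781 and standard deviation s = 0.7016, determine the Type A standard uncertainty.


The standard uncertainty for Type A evaluation is u = s / sqrt(n).
u = 0.7016 / sqrt(18)
u = 0.7016 / 4.2426
u = 0.1654

0.1654


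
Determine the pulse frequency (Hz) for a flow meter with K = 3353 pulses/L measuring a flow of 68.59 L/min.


Frequency = K * Q / 60 (converting L/min to L/s).
f = 3353 * 68.59 / 60
f = 229982.27 / 60
f = 3833.04 Hz

3833.04 Hz


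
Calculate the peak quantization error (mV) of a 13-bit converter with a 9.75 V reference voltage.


The maximum quantization error is +/- LSB/2.
LSB = Vref / 2^n = 9.75 / 8192 = 0.00119019 V
Max error = LSB / 2 = 0.00119019 / 2 = 0.00059509 V
Max error = 0.5951 mV

0.5951 mV


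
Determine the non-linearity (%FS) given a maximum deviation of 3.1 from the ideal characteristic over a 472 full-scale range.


Linearity error = (max deviation / full scale) * 100%.
Linearity = (3.1 / 472) * 100
Linearity = 0.657 %FS

0.657 %FS


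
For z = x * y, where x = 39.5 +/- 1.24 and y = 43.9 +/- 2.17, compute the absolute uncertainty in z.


For a product z = x*y, the relative uncertainty is:
uz/z = sqrt((ux/x)^2 + (uy/y)^2)
Relative uncertainties: ux/x = 1.24/39.5 = 0.031392
uy/y = 2.17/43.9 = 0.049431
z = 39.5 * 43.9 = 1734.0
uz = 1734.0 * sqrt(0.031392^2 + 0.049431^2) = 101.54

101.54


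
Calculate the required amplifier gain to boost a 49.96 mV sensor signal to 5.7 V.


Gain = Vout / Vin (converting to same units).
G = 5.7 V / 49.96 mV
G = 5700.0 mV / 49.96 mV
G = 114.09

114.09


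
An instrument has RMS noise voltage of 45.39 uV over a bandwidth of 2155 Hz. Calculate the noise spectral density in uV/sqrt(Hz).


Noise spectral density = Vrms / sqrt(BW).
NSD = 45.39 / sqrt(2155)
NSD = 45.39 / 46.422
NSD = 0.9778 uV/sqrt(Hz)

0.9778 uV/sqrt(Hz)


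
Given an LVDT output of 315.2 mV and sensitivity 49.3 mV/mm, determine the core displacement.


Displacement = Vout / sensitivity.
d = 315.2 / 49.3
d = 6.394 mm

6.394 mm


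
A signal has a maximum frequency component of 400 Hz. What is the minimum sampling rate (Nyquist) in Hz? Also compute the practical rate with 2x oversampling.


By Nyquist theorem, fs_min = 2 * fmax.
fs_min = 2 * 400 = 800 Hz
Practical rate = 2 * fs_min = 2 * 800 = 1600 Hz

fs_min = 800 Hz, fs_practical = 1600 Hz


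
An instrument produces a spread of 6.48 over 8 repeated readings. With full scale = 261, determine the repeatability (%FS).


Repeatability = (spread / full scale) * 100%.
R = (6.48 / 261) * 100
R = 2.483 %FS

2.483 %FS


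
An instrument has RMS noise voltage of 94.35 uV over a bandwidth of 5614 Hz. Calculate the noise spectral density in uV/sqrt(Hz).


Noise spectral density = Vrms / sqrt(BW).
NSD = 94.35 / sqrt(5614)
NSD = 94.35 / 74.9266
NSD = 1.2592 uV/sqrt(Hz)

1.2592 uV/sqrt(Hz)


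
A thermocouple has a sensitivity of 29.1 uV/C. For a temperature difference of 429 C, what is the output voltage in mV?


The thermocouple output V = sensitivity * dT.
V = 29.1 uV/C * 429 C
V = 12483.9 uV
V = 12.484 mV

12.484 mV


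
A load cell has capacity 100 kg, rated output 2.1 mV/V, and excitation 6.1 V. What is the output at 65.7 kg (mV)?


Vout = rated_output * Vex * (load / capacity).
Vout = 2.1 * 6.1 * (65.7 / 100)
Vout = 2.1 * 6.1 * 0.657
Vout = 8.416 mV

8.416 mV


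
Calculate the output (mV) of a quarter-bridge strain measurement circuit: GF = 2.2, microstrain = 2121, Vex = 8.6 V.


Quarter bridge output: Vout = (GF * epsilon * Vex) / 4.
Vout = (2.2 * 2121e-6 * 8.6) / 4
Vout = 0.04012932 / 4 V
Vout = 0.01003233 V = 10.0323 mV

10.0323 mV


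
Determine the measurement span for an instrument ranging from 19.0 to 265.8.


Span = upper range - lower range.
Span = 265.8 - (19.0)
Span = 246.8

246.8


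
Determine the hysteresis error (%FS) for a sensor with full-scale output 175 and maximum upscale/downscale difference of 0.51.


Hysteresis = (max difference / full scale) * 100%.
H = (0.51 / 175) * 100
H = 0.291 %FS

0.291 %FS


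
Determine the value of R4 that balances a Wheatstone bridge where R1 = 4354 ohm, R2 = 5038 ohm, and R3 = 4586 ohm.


At balance: R1*R4 = R2*R3, so R4 = R2*R3/R1.
R4 = 5038 * 4586 / 4354
R4 = 23104268 / 4354
R4 = 5306.45 ohm

5306.45 ohm


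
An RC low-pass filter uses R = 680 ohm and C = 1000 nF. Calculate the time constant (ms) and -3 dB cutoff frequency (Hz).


Time constant: tau = R * C.
tau = 680 * 1.00e-06 = 0.00068 s
tau = 0.68 ms
Cutoff frequency: fc = 1 / (2*pi*R*C).
fc = 1 / (2*pi*0.00068) = 234.05 Hz

tau = 0.68 ms, fc = 234.05 Hz


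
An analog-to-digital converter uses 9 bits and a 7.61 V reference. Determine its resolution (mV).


The resolution (LSB) of an ADC is Vref / 2^n.
LSB = 7.61 / 2^9
LSB = 7.61 / 512
LSB = 0.01486328 V = 14.86328125 mV

14.86328125 mV


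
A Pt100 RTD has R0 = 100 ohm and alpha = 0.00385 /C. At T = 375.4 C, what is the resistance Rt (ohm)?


The RTD equation: Rt = R0 * (1 + alpha * T).
Rt = 100 * (1 + 0.00385 * 375.4)
Rt = 100 * (1 + 1.44529)
Rt = 100 * 2.44529
Rt = 244.529 ohm

244.529 ohm


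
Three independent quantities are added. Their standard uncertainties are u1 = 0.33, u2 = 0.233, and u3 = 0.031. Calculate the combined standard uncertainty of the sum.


For a sum of independent quantities, uc = sqrt(u1^2 + u2^2 + u3^2).
uc = sqrt(0.33^2 + 0.233^2 + 0.031^2)
uc = sqrt(0.1089 + 0.054289 + 0.000961)
uc = 0.4052

0.4052


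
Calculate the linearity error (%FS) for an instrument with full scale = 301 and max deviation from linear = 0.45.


Linearity error = (max deviation / full scale) * 100%.
Linearity = (0.45 / 301) * 100
Linearity = 0.15 %FS

0.15 %FS


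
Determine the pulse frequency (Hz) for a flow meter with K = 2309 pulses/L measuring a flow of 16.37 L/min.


Frequency = K * Q / 60 (converting L/min to L/s).
f = 2309 * 16.37 / 60
f = 37798.33 / 60
f = 629.97 Hz

629.97 Hz


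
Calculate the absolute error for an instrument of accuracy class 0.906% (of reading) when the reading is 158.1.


Absolute error = (accuracy% / 100) * reading.
Error = (0.906 / 100) * 158.1
Error = 0.00906 * 158.1
Error = 1.4324

1.4324


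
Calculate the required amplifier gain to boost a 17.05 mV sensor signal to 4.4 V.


Gain = Vout / Vin (converting to same units).
G = 4.4 V / 17.05 mV
G = 4400.0 mV / 17.05 mV
G = 258.06

258.06


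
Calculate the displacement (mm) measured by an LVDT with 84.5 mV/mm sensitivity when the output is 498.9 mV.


Displacement = Vout / sensitivity.
d = 498.9 / 84.5
d = 5.904 mm

5.904 mm


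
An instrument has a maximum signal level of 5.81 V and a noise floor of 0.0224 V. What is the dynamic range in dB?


Dynamic range = 20 * log10(Vmax / Vnoise).
DR = 20 * log10(5.81 / 0.0224)
DR = 20 * log10(259.38)
DR = 48.28 dB

48.28 dB


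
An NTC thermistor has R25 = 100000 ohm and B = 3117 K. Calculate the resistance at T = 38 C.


NTC thermistor equation: Rt = R25 * exp(B * (1/T - 1/T25)).
T in Kelvin: 311.15 K, T25 = 298.15 K
1/T - 1/T25 = 1/311.15 - 1/298.15 = -0.00014013
B * (1/T - 1/T25) = 3117 * -0.00014013 = -0.4368
Rt = 100000 * exp(-0.4368) = 64610.5 ohm

64610.5 ohm


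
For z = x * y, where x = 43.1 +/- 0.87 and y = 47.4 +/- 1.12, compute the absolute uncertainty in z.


For a product z = x*y, the relative uncertainty is:
uz/z = sqrt((ux/x)^2 + (uy/y)^2)
Relative uncertainties: ux/x = 0.87/43.1 = 0.020186
uy/y = 1.12/47.4 = 0.023629
z = 43.1 * 47.4 = 2042.9
uz = 2042.9 * sqrt(0.020186^2 + 0.023629^2) = 63.488

63.488


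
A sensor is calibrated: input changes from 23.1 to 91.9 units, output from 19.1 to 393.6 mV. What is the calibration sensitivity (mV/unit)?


Sensitivity = (y2 - y1) / (x2 - x1).
S = (393.6 - 19.1) / (91.9 - 23.1)
S = 374.5 / 68.8
S = 5.4433 mV/unit

5.4433 mV/unit


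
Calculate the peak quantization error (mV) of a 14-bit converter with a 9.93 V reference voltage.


The maximum quantization error is +/- LSB/2.
LSB = Vref / 2^n = 9.93 / 16384 = 0.00060608 V
Max error = LSB / 2 = 0.00060608 / 2 = 0.00030304 V
Max error = 0.303 mV

0.303 mV


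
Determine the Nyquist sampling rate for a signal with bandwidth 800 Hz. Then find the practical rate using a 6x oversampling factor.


By Nyquist theorem, fs_min = 2 * fmax.
fs_min = 2 * 800 = 1600 Hz
Practical rate = 6 * fs_min = 6 * 1600 = 9600 Hz

fs_min = 1600 Hz, fs_practical = 9600 Hz


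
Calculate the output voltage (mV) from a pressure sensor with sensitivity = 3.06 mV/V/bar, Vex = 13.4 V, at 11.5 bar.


Output = sensitivity * Vex * P.
Vout = 3.06 * 13.4 * 11.5
Vout = 41.004 * 11.5
Vout = 471.55 mV

471.55 mV


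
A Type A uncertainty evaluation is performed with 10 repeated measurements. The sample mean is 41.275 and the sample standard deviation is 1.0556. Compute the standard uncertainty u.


The standard uncertainty for Type A evaluation is u = s / sqrt(n).
u = 1.0556 / sqrt(10)
u = 1.0556 / 3.1623
u = 0.3338

0.3338


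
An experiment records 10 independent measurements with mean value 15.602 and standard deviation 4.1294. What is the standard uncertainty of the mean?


The standard uncertainty for Type A evaluation is u = s / sqrt(n).
u = 4.1294 / sqrt(10)
u = 4.1294 / 3.1623
u = 1.3058

1.3058


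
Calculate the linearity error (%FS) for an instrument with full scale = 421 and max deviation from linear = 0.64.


Linearity error = (max deviation / full scale) * 100%.
Linearity = (0.64 / 421) * 100
Linearity = 0.152 %FS

0.152 %FS


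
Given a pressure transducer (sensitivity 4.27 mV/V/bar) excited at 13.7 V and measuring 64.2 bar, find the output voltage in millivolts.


Output = sensitivity * Vex * P.
Vout = 4.27 * 13.7 * 64.2
Vout = 58.499 * 64.2
Vout = 3755.64 mV

3755.64 mV


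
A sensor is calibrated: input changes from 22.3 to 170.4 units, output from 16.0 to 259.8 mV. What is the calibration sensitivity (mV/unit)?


Sensitivity = (y2 - y1) / (x2 - x1).
S = (259.8 - 16.0) / (170.4 - 22.3)
S = 243.8 / 148.1
S = 1.6462 mV/unit

1.6462 mV/unit


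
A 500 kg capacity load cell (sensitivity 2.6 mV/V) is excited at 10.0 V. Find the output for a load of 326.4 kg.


Vout = rated_output * Vex * (load / capacity).
Vout = 2.6 * 10.0 * (326.4 / 500)
Vout = 2.6 * 10.0 * 0.6528
Vout = 16.973 mV

16.973 mV


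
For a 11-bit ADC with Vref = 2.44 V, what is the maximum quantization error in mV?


The maximum quantization error is +/- LSB/2.
LSB = Vref / 2^n = 2.44 / 2048 = 0.00119141 V
Max error = LSB / 2 = 0.00119141 / 2 = 0.0005957 V
Max error = 0.5957 mV

0.5957 mV


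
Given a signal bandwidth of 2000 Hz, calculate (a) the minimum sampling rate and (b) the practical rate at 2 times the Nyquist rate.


By Nyquist theorem, fs_min = 2 * fmax.
fs_min = 2 * 2000 = 4000 Hz
Practical rate = 2 * fs_min = 2 * 4000 = 8000 Hz

fs_min = 4000 Hz, fs_practical = 8000 Hz


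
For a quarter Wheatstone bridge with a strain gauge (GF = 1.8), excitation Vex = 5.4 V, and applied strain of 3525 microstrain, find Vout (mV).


Quarter bridge output: Vout = (GF * epsilon * Vex) / 4.
Vout = (1.8 * 3525e-6 * 5.4) / 4
Vout = 0.034263 / 4 V
Vout = 0.00856575 V = 8.5658 mV

8.5658 mV


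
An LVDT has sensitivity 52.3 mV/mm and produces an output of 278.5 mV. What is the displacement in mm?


Displacement = Vout / sensitivity.
d = 278.5 / 52.3
d = 5.325 mm

5.325 mm


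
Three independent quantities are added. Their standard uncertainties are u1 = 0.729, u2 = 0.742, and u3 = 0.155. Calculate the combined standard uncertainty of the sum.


For a sum of independent quantities, uc = sqrt(u1^2 + u2^2 + u3^2).
uc = sqrt(0.729^2 + 0.742^2 + 0.155^2)
uc = sqrt(0.531441 + 0.550564 + 0.024025)
uc = 1.0517

1.0517


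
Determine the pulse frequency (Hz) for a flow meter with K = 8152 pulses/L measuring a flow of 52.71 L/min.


Frequency = K * Q / 60 (converting L/min to L/s).
f = 8152 * 52.71 / 60
f = 429691.92 / 60
f = 7161.53 Hz

7161.53 Hz


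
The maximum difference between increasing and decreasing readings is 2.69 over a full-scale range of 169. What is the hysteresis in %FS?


Hysteresis = (max difference / full scale) * 100%.
H = (2.69 / 169) * 100
H = 1.592 %FS

1.592 %FS


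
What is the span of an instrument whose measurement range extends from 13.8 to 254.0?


Span = upper range - lower range.
Span = 254.0 - (13.8)
Span = 240.2

240.2


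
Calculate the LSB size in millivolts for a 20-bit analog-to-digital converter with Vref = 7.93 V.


The resolution (LSB) of an ADC is Vref / 2^n.
LSB = 7.93 / 2^20
LSB = 7.93 / 1048576
LSB = 7.56e-06 V = 0.00756264 mV

0.00756264 mV


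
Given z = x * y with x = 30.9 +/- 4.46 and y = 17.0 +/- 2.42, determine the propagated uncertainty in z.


For a product z = x*y, the relative uncertainty is:
uz/z = sqrt((ux/x)^2 + (uy/y)^2)
Relative uncertainties: ux/x = 4.46/30.9 = 0.144337
uy/y = 2.42/17.0 = 0.142353
z = 30.9 * 17.0 = 525.3
uz = 525.3 * sqrt(0.144337^2 + 0.142353^2) = 106.491

106.491


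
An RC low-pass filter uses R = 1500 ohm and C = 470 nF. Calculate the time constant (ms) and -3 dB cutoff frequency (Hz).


Time constant: tau = R * C.
tau = 1500 * 4.70e-07 = 0.000705 s
tau = 0.705 ms
Cutoff frequency: fc = 1 / (2*pi*R*C).
fc = 1 / (2*pi*0.000705) = 225.75 Hz

tau = 0.705 ms, fc = 225.75 Hz


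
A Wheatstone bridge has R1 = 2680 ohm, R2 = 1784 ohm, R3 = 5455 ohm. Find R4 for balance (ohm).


At balance: R1*R4 = R2*R3, so R4 = R2*R3/R1.
R4 = 1784 * 5455 / 2680
R4 = 9731720 / 2680
R4 = 3631.24 ohm

3631.24 ohm


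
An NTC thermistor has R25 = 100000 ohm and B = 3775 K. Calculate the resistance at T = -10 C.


NTC thermistor equation: Rt = R25 * exp(B * (1/T - 1/T25)).
T in Kelvin: 263.15 K, T25 = 298.15 K
1/T - 1/T25 = 1/263.15 - 1/298.15 = 0.0004461
B * (1/T - 1/T25) = 3775 * 0.0004461 = 1.684
Rt = 100000 * exp(1.684) = 538716.0 ohm

538716.0 ohm


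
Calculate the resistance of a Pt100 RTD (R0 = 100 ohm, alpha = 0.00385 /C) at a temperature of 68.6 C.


The RTD equation: Rt = R0 * (1 + alpha * T).
Rt = 100 * (1 + 0.00385 * 68.6)
Rt = 100 * (1 + 0.26411)
Rt = 100 * 1.26411
Rt = 126.411 ohm

126.411 ohm


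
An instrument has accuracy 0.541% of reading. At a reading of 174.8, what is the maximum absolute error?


Absolute error = (accuracy% / 100) * reading.
Error = (0.541 / 100) * 174.8
Error = 0.00541 * 174.8
Error = 0.9457

0.9457


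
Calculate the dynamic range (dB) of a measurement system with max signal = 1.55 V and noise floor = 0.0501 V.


Dynamic range = 20 * log10(Vmax / Vnoise).
DR = 20 * log10(1.55 / 0.0501)
DR = 20 * log10(30.94)
DR = 29.81 dB

29.81 dB


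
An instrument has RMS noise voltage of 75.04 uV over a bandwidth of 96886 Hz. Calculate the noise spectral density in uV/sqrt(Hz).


Noise spectral density = Vrms / sqrt(BW).
NSD = 75.04 / sqrt(96886)
NSD = 75.04 / 311.2652
NSD = 0.2411 uV/sqrt(Hz)

0.2411 uV/sqrt(Hz)


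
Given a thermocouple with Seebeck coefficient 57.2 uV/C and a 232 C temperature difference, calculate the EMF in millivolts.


The thermocouple output V = sensitivity * dT.
V = 57.2 uV/C * 232 C
V = 13270.4 uV
V = 13.27 mV

13.27 mV


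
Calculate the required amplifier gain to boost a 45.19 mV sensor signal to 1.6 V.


Gain = Vout / Vin (converting to same units).
G = 1.6 V / 45.19 mV
G = 1600.0 mV / 45.19 mV
G = 35.41

35.41


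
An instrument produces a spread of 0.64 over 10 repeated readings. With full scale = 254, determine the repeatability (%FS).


Repeatability = (spread / full scale) * 100%.
R = (0.64 / 254) * 100
R = 0.252 %FS

0.252 %FS


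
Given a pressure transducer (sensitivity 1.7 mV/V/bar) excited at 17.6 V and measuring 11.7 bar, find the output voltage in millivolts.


Output = sensitivity * Vex * P.
Vout = 1.7 * 17.6 * 11.7
Vout = 29.92 * 11.7
Vout = 350.06 mV

350.06 mV


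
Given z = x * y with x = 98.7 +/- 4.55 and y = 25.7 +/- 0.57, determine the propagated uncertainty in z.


For a product z = x*y, the relative uncertainty is:
uz/z = sqrt((ux/x)^2 + (uy/y)^2)
Relative uncertainties: ux/x = 4.55/98.7 = 0.046099
uy/y = 0.57/25.7 = 0.022179
z = 98.7 * 25.7 = 2536.6
uz = 2536.6 * sqrt(0.046099^2 + 0.022179^2) = 129.765

129.765


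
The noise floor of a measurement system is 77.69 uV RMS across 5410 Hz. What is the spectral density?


Noise spectral density = Vrms / sqrt(BW).
NSD = 77.69 / sqrt(5410)
NSD = 77.69 / 73.5527
NSD = 1.0562 uV/sqrt(Hz)

1.0562 uV/sqrt(Hz)


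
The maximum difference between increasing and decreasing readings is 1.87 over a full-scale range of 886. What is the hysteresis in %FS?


Hysteresis = (max difference / full scale) * 100%.
H = (1.87 / 886) * 100
H = 0.211 %FS

0.211 %FS


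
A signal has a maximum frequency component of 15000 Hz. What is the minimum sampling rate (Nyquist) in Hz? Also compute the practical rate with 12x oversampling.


By Nyquist theorem, fs_min = 2 * fmax.
fs_min = 2 * 15000 = 30000 Hz
Practical rate = 12 * fs_min = 12 * 30000 = 360000 Hz

fs_min = 30000 Hz, fs_practical = 360000 Hz


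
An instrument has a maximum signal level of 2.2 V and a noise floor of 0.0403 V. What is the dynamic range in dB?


Dynamic range = 20 * log10(Vmax / Vnoise).
DR = 20 * log10(2.2 / 0.0403)
DR = 20 * log10(54.59)
DR = 34.74 dB

34.74 dB


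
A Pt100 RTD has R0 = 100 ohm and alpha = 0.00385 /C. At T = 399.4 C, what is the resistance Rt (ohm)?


The RTD equation: Rt = R0 * (1 + alpha * T).
Rt = 100 * (1 + 0.00385 * 399.4)
Rt = 100 * (1 + 1.53769)
Rt = 100 * 2.53769
Rt = 253.769 ohm

253.769 ohm


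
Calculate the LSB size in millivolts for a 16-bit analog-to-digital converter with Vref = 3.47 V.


The resolution (LSB) of an ADC is Vref / 2^n.
LSB = 3.47 / 2^16
LSB = 3.47 / 65536
LSB = 5.295e-05 V = 0.052948 mV

0.052948 mV


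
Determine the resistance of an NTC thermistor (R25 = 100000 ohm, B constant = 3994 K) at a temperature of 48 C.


NTC thermistor equation: Rt = R25 * exp(B * (1/T - 1/T25)).
T in Kelvin: 321.15 K, T25 = 298.15 K
1/T - 1/T25 = 1/321.15 - 1/298.15 = -0.00024021
B * (1/T - 1/T25) = 3994 * -0.00024021 = -0.9594
Rt = 100000 * exp(-0.9594) = 38312.8 ohm

38312.8 ohm


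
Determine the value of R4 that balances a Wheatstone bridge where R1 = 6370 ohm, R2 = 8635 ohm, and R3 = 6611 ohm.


At balance: R1*R4 = R2*R3, so R4 = R2*R3/R1.
R4 = 8635 * 6611 / 6370
R4 = 57085985 / 6370
R4 = 8961.69 ohm

8961.69 ohm


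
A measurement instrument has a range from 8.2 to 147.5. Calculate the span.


Span = upper range - lower range.
Span = 147.5 - (8.2)
Span = 139.3

139.3


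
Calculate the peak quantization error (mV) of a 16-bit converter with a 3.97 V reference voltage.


The maximum quantization error is +/- LSB/2.
LSB = Vref / 2^n = 3.97 / 65536 = 6.058e-05 V
Max error = LSB / 2 = 6.058e-05 / 2 = 3.029e-05 V
Max error = 0.0303 mV

0.0303 mV


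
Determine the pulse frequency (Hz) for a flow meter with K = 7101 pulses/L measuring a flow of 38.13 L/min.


Frequency = K * Q / 60 (converting L/min to L/s).
f = 7101 * 38.13 / 60
f = 270761.13 / 60
f = 4512.69 Hz

4512.69 Hz


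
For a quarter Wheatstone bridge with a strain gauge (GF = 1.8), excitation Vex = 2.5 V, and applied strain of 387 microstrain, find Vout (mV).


Quarter bridge output: Vout = (GF * epsilon * Vex) / 4.
Vout = (1.8 * 387e-6 * 2.5) / 4
Vout = 0.0017415 / 4 V
Vout = 0.00043537 V = 0.4354 mV

0.4354 mV


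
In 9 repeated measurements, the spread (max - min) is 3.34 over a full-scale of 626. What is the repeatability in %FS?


Repeatability = (spread / full scale) * 100%.
R = (3.34 / 626) * 100
R = 0.534 %FS

0.534 %FS


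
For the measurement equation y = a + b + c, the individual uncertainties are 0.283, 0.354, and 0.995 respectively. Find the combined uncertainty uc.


For a sum of independent quantities, uc = sqrt(u1^2 + u2^2 + u3^2).
uc = sqrt(0.283^2 + 0.354^2 + 0.995^2)
uc = sqrt(0.080089 + 0.125316 + 0.990025)
uc = 1.0934

1.0934


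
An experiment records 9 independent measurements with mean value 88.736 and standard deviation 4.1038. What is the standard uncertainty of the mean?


The standard uncertainty for Type A evaluation is u = s / sqrt(n).
u = 4.1038 / sqrt(9)
u = 4.1038 / 3.0
u = 1.3679

1.3679


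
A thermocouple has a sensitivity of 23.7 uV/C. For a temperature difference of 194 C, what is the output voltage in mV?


The thermocouple output V = sensitivity * dT.
V = 23.7 uV/C * 194 C
V = 4597.8 uV
V = 4.598 mV

4.598 mV


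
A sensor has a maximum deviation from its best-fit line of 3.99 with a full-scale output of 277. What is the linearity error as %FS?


Linearity error = (max deviation / full scale) * 100%.
Linearity = (3.99 / 277) * 100
Linearity = 1.44 %FS

1.44 %FS


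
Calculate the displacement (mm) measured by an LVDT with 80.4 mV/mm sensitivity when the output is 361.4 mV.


Displacement = Vout / sensitivity.
d = 361.4 / 80.4
d = 4.495 mm

4.495 mm


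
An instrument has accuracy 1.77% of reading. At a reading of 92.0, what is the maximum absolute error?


Absolute error = (accuracy% / 100) * reading.
Error = (1.77 / 100) * 92.0
Error = 0.0177 * 92.0
Error = 1.6284

1.6284


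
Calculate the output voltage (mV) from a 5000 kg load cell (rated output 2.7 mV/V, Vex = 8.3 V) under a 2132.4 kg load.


Vout = rated_output * Vex * (load / capacity).
Vout = 2.7 * 8.3 * (2132.4 / 5000)
Vout = 2.7 * 8.3 * 0.42648
Vout = 9.557 mV

9.557 mV


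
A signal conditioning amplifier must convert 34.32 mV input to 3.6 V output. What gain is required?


Gain = Vout / Vin (converting to same units).
G = 3.6 V / 34.32 mV
G = 3600.0 mV / 34.32 mV
G = 104.9

104.9


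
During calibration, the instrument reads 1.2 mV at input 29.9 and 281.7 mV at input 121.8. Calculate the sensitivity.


Sensitivity = (y2 - y1) / (x2 - x1).
S = (281.7 - 1.2) / (121.8 - 29.9)
S = 280.5 / 91.9
S = 3.0522 mV/unit

3.0522 mV/unit


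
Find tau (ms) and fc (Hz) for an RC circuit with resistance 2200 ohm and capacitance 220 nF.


Time constant: tau = R * C.
tau = 2200 * 2.20e-07 = 0.000484 s
tau = 0.484 ms
Cutoff frequency: fc = 1 / (2*pi*R*C).
fc = 1 / (2*pi*0.000484) = 328.83 Hz

tau = 0.484 ms, fc = 328.83 Hz


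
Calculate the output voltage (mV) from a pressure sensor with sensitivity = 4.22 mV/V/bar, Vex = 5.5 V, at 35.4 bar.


Output = sensitivity * Vex * P.
Vout = 4.22 * 5.5 * 35.4
Vout = 23.21 * 35.4
Vout = 821.63 mV

821.63 mV


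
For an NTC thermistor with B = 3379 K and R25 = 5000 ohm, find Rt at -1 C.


NTC thermistor equation: Rt = R25 * exp(B * (1/T - 1/T25)).
T in Kelvin: 272.15 K, T25 = 298.15 K
1/T - 1/T25 = 1/272.15 - 1/298.15 = 0.00032043
B * (1/T - 1/T25) = 3379 * 0.00032043 = 1.0827
Rt = 5000 * exp(1.0827) = 14763.6 ohm

14763.6 ohm
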